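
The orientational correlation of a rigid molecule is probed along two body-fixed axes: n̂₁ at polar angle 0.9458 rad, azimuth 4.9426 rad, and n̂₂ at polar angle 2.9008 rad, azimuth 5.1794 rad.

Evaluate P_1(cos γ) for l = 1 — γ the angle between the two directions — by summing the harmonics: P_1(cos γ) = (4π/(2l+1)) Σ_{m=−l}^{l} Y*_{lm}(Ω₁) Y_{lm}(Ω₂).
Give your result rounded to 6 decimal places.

Addition theorem: P_1(cos γ) = (4π/3) Σ_m Y*_{lm}(Ω₁) Y_{lm}(Ω₂), m = −1…1:
  [-1]  conj(Y_{1,-1})(Ω₁) = (0.063933, -0.272792) ; Y_{1,-1}(Ω₂) = (0.037094, 0.073568) ; Δ = (0.022440, -0.005415)
  [+0]  conj(Y_{1,0})(Ω₁) = (0.285879, -0.000000) ; Y_{1,0}(Ω₂) = (-0.474506, 0.000000) ; Δ = (-0.135651, 0.000000)
  [+1]  conj(Y_{1,1})(Ω₁) = (-0.063933, -0.272792) ; Y_{1,1}(Ω₂) = (-0.037094, 0.073568) ; Δ = (0.022440, 0.005415)
Σ over m = (-0.090770, 0.000000); ×(4π/3) → (-0.380218, 0.000000). Real part: -0.380218

-0.380218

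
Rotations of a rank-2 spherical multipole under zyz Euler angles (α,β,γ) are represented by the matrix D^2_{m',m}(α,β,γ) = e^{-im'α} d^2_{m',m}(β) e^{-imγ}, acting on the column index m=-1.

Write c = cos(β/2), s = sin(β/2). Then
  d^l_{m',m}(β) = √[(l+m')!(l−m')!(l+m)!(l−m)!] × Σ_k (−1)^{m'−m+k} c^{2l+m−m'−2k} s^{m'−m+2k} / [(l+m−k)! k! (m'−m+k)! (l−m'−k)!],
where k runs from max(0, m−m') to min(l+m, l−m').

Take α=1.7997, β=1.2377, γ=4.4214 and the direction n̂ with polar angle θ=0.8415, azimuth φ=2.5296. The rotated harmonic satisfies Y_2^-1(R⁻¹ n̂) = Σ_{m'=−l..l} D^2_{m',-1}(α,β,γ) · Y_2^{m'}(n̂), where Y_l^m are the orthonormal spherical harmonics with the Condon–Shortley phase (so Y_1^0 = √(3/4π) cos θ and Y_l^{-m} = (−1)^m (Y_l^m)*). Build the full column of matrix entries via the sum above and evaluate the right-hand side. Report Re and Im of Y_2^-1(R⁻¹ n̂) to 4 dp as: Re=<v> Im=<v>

Re=-0.1996 Im=0.3282

Need the full column D^2_{m',-1} for m'=−2..2 at α=1.7997, β=1.2377, γ=4.4214.
cos(β/2)=0.814546, sin(β/2)=0.580099
d^2_{-2,-1}: single k=1 term ⇒ +0.627017;  D = -0.104113+0.618312i
d^2_{-1,-1}: k∈[0..1] ⇒ +0.440213 -0.669818 = -0.229605;  D = -0.229162+0.014246i
d^2_{0,-1}: k∈[0..1] ⇒ -0.767935 +0.389491 = -0.378444;  D = +0.108576+0.362535i
d^2_{1,-1}: k∈[0..1] ⇒ +0.669818 -0.113242 = +0.556576;  D = -0.483037+0.276499i
d^2_{2,-1}: single k=0 term ⇒ -0.318018;  D = -0.216493-0.232951i
Y_2^{m'}(θ=0.8415,φ=2.5296) and Σ D·Y over m':
  (-0.1041+0.6183i)·(+0.0730+0.2020i)  (-0.2292+0.0142i)·(-0.3142-0.2205i)  (+0.1086+0.3625i)·(+0.1047+0.0000i)  (-0.4830+0.2765i)·(+0.3142-0.2205i)  (-0.2165-0.2330i)·(+0.0730-0.2020i)
Y_2^-1(R⁻¹ n̂) = -0.199615+0.328243i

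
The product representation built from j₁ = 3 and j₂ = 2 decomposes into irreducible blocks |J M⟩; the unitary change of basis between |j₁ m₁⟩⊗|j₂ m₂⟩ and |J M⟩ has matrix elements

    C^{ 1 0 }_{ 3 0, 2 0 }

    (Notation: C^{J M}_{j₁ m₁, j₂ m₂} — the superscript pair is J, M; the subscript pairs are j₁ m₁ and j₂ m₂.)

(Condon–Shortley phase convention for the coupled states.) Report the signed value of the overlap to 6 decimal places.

+0.507093

j₁+j₂−J=4  J+j₁−j₂=2  J−j₁+j₂=0  j₁+j₂+J+1=7
(j₁±m₁, j₂±m₂, J±M) = (3,3,2,2,1,1)
P² = 144/35
sum k=2..2:
  [2] +1/4 = 1/4
S = 1/4
C² = P²·S² = 9/35 ; C = +0.507093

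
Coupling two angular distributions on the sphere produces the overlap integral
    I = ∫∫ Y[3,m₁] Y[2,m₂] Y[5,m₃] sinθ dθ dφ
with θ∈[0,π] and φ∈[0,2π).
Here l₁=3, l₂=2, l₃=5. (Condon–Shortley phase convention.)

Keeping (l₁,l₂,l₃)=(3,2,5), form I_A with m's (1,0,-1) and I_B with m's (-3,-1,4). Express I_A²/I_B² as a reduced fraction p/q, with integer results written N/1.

15/14

Same 3,2,5: normalisation and zero-m 3j drop out of the ratio.
A: Δ: 0! 6! 4! / 11! → 1/2310; sum: t=0:+1/192 = 1/192; 3j²(3 2 5; 1 0 -1) = Δ·Π!·Σ² = 3/77  (sign +1)
B: Δ: 0! 6! 4! / 11! → 1/2310; sum: t=0:+1/4320 = 1/4320; 3j²(3 2 5; -3 -1 4) = Δ·Π!·Σ² = 2/55  (sign -1)
I_A²/I_B² = (3/77)/(2/55) = 15/14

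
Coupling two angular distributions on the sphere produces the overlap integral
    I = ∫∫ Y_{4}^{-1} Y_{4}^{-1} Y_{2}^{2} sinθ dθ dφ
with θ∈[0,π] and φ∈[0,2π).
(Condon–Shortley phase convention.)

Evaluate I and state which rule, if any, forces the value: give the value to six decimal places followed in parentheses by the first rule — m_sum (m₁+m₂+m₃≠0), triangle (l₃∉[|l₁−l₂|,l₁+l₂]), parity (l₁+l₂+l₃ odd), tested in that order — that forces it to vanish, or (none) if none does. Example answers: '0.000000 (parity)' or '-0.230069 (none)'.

Checks pass: Σm=0; 10 even; l₃=2∈[0,8].
(2·4+1)(2·4+1)(2·2+1) = 405
Δ: 6! 2! 2! / 11! → 1/13860
sum: t=2:+1/192 t=3:−1/36 t=4:+1/192 = -5/288
3j²(4 4 2; 0 0 0) = Δ·Π!·Σ² = 20/693  (sign -1)
sum: t=3:−1/144 = -1/144
3j²(4 4 2; -1 -1 2) = Δ·Π!·Σ² = 10/231  (sign -1)
combine: 4πI² = 405·20/693·10/231 = 3000/5929
take √, sign +1: I = 0.20066192
No selection rule forces the value: the integral is nonzero (none).

0.200662 (none)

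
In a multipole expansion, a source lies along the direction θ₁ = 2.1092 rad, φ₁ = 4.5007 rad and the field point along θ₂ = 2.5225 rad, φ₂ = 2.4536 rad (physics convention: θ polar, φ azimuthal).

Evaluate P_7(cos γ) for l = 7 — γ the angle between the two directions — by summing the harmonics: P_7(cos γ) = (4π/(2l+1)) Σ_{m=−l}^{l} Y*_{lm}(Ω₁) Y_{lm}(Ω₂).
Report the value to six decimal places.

-0.290797

Term-by-term m-sum for l=7 (normalisation 4π/15 = 0.837758):
  m=-7: Y*=+0.171224+0.015275i  Y=-0.001145+0.011021i  product -0.000364+0.001870i
  m=-6: Y*=+0.113771-0.366930i  Y=+0.032102+0.048527i  product +0.021458-0.006258i
  m=-5: Y*=-0.360695-0.202873i  Y=+0.175911+0.054102i  product -0.052474-0.055202i
  m=-4: Y*=-0.056616+0.064028i  Y=+0.352480-0.144733i  product -0.010689+0.030763i
  m=-3: Y*=-0.185540-0.251782i  Y=+0.226523-0.421453i  product -0.148143+0.021162i
  m=-2: Y*=-0.217608+0.098061i  Y=-0.041106-0.208326i  product +0.029373+0.041303i
  m=-1: Y*=-0.046930-0.218371i  Y=+0.230362+0.189350i  product +0.030538-0.059191i
  m=+0: Y*=-0.270034-0.000000i  Y=+0.320364+0.000000i  product -0.086509-0.000000i
  m=+1: Y*=+0.046930-0.218371i  Y=-0.230362+0.189350i  product +0.030538+0.059191i
  m=+2: Y*=-0.217608-0.098061i  Y=-0.041106+0.208326i  product +0.029373-0.041303i
  m=+3: Y*=+0.185540-0.251782i  Y=-0.226523-0.421453i  product -0.148143-0.021162i
  m=+4: Y*=-0.056616-0.064028i  Y=+0.352480+0.144733i  product -0.010689-0.030763i
  m=+5: Y*=+0.360695-0.202873i  Y=-0.175911+0.054102i  product -0.052474+0.055202i
  m=+6: Y*=+0.113771+0.366930i  Y=+0.032102-0.048527i  product +0.021458+0.006258i
  m=+7: Y*=-0.171224+0.015275i  Y=+0.001145+0.011021i  product -0.000364-0.001870i
Total Σ_m = -0.347113-0.000000i. Multiply by 0.837758: -0.290797-0.000000i. P_7(cos γ) = -0.290797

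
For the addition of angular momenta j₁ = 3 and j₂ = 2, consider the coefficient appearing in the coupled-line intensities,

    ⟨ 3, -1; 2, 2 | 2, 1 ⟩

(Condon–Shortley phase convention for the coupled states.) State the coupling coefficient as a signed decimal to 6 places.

triangle: 3!·3!·1!/8! = 36/40320
(j±m)!: 2!·4!·4!·0!·3!·1! = 6912
prefactor² = (2J+1)·Δ·N² = 216/7
  k=3: −1/(3!·0!·1!·1!·2!·0!) = -1/12
Σ = -1/12  ⇒  CG² = 216/7·(-1/12)² = 3/14
CG = −√(3/14) = -0.462910

-0.462910  (= −√(3/14))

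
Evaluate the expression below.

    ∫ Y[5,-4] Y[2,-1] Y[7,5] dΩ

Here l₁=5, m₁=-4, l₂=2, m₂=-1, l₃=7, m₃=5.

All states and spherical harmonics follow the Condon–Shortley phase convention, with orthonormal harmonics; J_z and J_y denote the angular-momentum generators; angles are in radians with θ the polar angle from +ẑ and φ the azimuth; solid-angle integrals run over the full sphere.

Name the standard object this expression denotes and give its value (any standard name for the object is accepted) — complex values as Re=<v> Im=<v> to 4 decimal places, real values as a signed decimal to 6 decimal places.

Gaunt coefficient, -0.237707

This is a Gaunt coefficient — the integral of a triple product of spherical harmonics over the sphere.
m-sum 0 ✓  L=14 even ✓  3≤7≤7 ✓
Π(2lᵢ+1) = 11×5×15 = 825
triangle coeff Δ(5,2,7) = 1/15015
Σ_t [0,0]: t=0:+1/57600 = 1/57600
(3j)²=21/715 [(5 2 7; 0 0 0)], sign=-1
Σ_t [0,0]: t=0:+1/2177280 = 1/2177280
(3j)²=8/273 [(5 2 7; -4 -1 5)], sign=+1
⇒ 4πI² = 120/169
I = (-1)√(120/169/(4π)) = -0.23770720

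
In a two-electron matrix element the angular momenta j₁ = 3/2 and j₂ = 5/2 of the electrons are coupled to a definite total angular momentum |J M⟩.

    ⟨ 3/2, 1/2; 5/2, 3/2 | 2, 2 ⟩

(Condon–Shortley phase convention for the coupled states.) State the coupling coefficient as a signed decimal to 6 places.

-0.617213  (= −√(8/21))

√[5·2!1!3!/7! · 2!1!4!1!4!0!] = √(96/7)
  +(−1)^1/∏(1,1,0,3,1,0)! = -1/6  (running -1/6)
⟨..|..⟩ = √(96/7)·(-1/6) = -0.617213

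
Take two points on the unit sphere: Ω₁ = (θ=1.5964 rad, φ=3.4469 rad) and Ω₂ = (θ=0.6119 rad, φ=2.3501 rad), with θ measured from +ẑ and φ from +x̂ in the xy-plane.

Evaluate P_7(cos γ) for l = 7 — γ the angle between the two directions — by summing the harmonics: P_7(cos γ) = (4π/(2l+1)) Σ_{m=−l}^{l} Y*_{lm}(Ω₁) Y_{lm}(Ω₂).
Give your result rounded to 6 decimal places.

-0.285474

Term-by-term m-sum for l=7 (normalisation 4π/15 = 0.837758):
  m=-7: Y*=+0.267686-0.420997i  Y=-0.007601+0.006979i  product +0.000903+0.005068i
  m=-6: Y*=+0.012338-0.046185i  Y=+0.002011-0.054982i  product -0.002515-0.000771i
  m=-5: Y*=+0.016070+0.362851i  Y=+0.121245+0.128869i  product -0.044812+0.046065i
  m=-4: Y*=+0.019223+0.052734i  Y=-0.373366-0.009104i  product -0.006697-0.019864i
  m=-3: Y*=-0.199040-0.259192i  Y=+0.346869-0.334411i  product -0.155718-0.023344i
  m=-2: Y*=-0.048957-0.034262i  Y=-0.002831+0.232225i  product +0.008095-0.011272i
  m=-1: Y*=+0.299126+0.094273i  Y=+0.199229+0.201672i  product +0.040582+0.079107i
  m=+0: Y*=+0.060824-0.000000i  Y=-0.336023+0.000000i  product -0.020438+0.000000i
  m=+1: Y*=-0.299126+0.094273i  Y=-0.199229+0.201672i  product +0.040582-0.079107i
  m=+2: Y*=-0.048957+0.034262i  Y=-0.002831-0.232225i  product +0.008095+0.011272i
  m=+3: Y*=+0.199040-0.259192i  Y=-0.346869-0.334411i  product -0.155718+0.023344i
  m=+4: Y*=+0.019223-0.052734i  Y=-0.373366+0.009104i  product -0.006697+0.019864i
  m=+5: Y*=-0.016070+0.362851i  Y=-0.121245+0.128869i  product -0.044812-0.046065i
  m=+6: Y*=+0.012338+0.046185i  Y=+0.002011+0.054982i  product -0.002515+0.000771i
  m=+7: Y*=-0.267686-0.420997i  Y=+0.007601+0.006979i  product +0.000903-0.005068i
Total Σ_m = -0.340760+0.000000i. Multiply by 0.837758: -0.285474+0.000000i. P_7(cos γ) = -0.285474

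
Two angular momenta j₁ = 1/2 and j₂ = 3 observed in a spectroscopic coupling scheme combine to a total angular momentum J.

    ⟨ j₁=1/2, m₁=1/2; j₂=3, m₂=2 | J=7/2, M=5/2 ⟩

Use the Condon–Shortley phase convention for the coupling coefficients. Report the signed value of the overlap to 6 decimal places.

+0.925820  (= +√(6/7))

j₁+j₂−J=0  J+j₁−j₂=1  J−j₁+j₂=6  j₁+j₂+J+1=8
(j₁±m₁, j₂±m₂, J±M) = (1,0,5,1,6,1)
P² = 86400/7
sum k=0..0:
  [0] +1/120 = 1/120
S = 1/120
C² = P²·S² = 6/7 ; C = +0.925820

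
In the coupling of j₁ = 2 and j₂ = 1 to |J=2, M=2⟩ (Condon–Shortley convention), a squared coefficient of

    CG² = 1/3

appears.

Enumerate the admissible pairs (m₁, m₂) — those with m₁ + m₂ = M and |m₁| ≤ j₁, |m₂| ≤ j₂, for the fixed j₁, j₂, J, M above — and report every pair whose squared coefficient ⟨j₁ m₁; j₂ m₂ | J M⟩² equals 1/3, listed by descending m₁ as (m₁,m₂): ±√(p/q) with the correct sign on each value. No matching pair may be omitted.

(1,1): −√(1/3)

Admissible pairs with m₁+m₂ = M = 2: (1,1), (2,0)
  (m₁,m₂)=(2,0): CG² = 2/3, CG = +√(2/3)
  (m₁,m₂)=(1,1): CG² = 1/3, CG = −√(1/3)   ← matches the target
Pairs with CG² = 1/3: (1,1): −√(1/3)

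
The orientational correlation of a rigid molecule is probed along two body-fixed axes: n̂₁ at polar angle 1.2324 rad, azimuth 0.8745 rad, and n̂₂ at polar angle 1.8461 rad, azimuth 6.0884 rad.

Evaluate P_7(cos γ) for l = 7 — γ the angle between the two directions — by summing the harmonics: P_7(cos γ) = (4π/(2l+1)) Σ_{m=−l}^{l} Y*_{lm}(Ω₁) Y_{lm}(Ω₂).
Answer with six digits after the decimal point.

Summing Y*_{l m}(θ₁,φ₁)·Y_{l m}(θ₂,φ₂) over m ∈ [−7, 7]; prefactor 4π/(2·7+1) = 0.837758:
  m=-7: Y*=0.32795 - 0.05349j  Y=0.07867 + 0.37404j  product 0.04581 + 0.11846j
  m=-6: Y*=0.22294 - 0.37651j  Y=-0.15809 - 0.37176j  product -0.17522 - 0.02336j
  m=-5: Y*=-0.03953 - 0.11179j  Y=-0.00670 - 0.00986j  product -0.00084 + 0.00114j
  m=-4: Y*=0.28331 + 0.10548j  Y=0.24827 + 0.24518j  product 0.04448 + 0.09565j
  m=-3: Y*=0.20465 - 0.11666j  Y=-0.09016 - 0.05963j  product -0.02541 - 0.00169j
  m=-2: Y*=-0.03780 + 0.20987j  Y=-0.27883 - 0.11447j  product 0.03456 - 0.05419j
  m=-1: Y*=0.17159 + 0.20525j  Y=0.14752 + 0.02910j  product 0.01934 + 0.03527j
  m=+0: Y*=-0.18424 + 0.00000j  Y=0.28463 + 0.00000j  product -0.05244 + 0.00000j
  m=+1: Y*=-0.17159 + 0.20525j  Y=-0.14752 + 0.02910j  product 0.01934 - 0.03527j
  m=+2: Y*=-0.03780 - 0.20987j  Y=-0.27883 + 0.11447j  product 0.03456 + 0.05419j
  m=+3: Y*=-0.20465 - 0.11666j  Y=0.09016 - 0.05963j  product -0.02541 + 0.00169j
  m=+4: Y*=0.28331 - 0.10548j  Y=0.24827 - 0.24518j  product 0.04448 - 0.09565j
  m=+5: Y*=0.03953 - 0.11179j  Y=0.00670 - 0.00986j  product -0.00084 - 0.00114j
  m=+6: Y*=0.22294 + 0.37651j  Y=-0.15809 + 0.37176j  product -0.17522 + 0.02336j
  m=+7: Y*=-0.32795 - 0.05349j  Y=-0.07867 + 0.37404j  product 0.04581 - 0.11846j
Total Σ_m = -0.16699 + 0.00000j. Multiply by 0.837758: -0.13990 + 0.00000j. P_7(cos γ) = -0.139898

-0.139898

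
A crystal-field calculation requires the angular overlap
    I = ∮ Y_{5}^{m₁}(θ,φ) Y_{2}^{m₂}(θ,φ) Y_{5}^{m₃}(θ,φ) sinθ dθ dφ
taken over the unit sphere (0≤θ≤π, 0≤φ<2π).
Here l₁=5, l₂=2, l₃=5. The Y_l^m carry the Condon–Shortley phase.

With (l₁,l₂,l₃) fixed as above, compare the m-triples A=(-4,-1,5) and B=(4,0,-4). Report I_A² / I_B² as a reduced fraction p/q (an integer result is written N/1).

l's match ⇒ only the (l;m) 3-j factors differ between A and B.
A: triangle coeff Δ(5,2,5) = 1/38610; Σ_t [1,1]: t=1:−1/80640 = -1/80640; (3j)²=9/286 [(5 2 5; -4 -1 5)], sign=-1
B: triangle coeff Δ(5,2,5) = 1/38610; Σ_t [0,1]: t=0:+1/20160 t=1:−1/40320 = 1/40320; (3j)²=6/715 [(5 2 5; 4 0 -4)], sign=-1
I_A²/I_B² = (9/286)/(6/715) = 15/4

15/4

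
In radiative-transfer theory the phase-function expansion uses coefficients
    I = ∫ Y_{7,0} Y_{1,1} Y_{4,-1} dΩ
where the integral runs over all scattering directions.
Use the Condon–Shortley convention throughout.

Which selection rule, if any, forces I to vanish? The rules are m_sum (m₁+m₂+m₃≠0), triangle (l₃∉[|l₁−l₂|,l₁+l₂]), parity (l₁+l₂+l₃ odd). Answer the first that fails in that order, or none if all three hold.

triangle

azimuthal sum: 0 + 1 − 1 = 0  ✓
l₃ must lie in [6,8]; have l₃=4  ✗
L = 7 + 1 + 4 = 12 (even)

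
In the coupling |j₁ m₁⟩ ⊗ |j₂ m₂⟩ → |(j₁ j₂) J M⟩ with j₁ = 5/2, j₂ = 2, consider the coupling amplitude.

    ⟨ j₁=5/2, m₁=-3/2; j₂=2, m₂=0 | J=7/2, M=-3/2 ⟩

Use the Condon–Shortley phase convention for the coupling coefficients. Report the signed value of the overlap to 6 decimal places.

-0.534522  (= −√(2/7))

triangle: 1!*4!*3!/9! = 144/362880
(j±m)!: 1!*4!*2!*2!*2!*5! = 23040
prefactor² = (2J+1)*Δ*N² = 512/7
  k=0: +1/(0!*1!*4!*2!*0!*1!) = 1/48
  k=1: −1/(1!*0!*3!*1!*1!*2!) = -1/12
Σ = -1/16  ⇒  CG² = 512/7*(-1/16)² = 2/7
CG = −√(2/7) = -0.534522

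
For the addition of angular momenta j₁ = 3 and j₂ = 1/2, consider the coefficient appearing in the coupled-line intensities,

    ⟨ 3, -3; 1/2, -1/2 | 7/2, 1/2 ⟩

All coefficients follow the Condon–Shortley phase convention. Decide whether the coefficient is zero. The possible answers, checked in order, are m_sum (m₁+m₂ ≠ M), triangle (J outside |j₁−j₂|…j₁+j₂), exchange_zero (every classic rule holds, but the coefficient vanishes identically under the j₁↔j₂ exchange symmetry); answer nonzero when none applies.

m_sum

m-sum: m₁+m₂ = -3+(-1/2) = -7/2, M = 1/2  ✗ ⇒ coefficient is 0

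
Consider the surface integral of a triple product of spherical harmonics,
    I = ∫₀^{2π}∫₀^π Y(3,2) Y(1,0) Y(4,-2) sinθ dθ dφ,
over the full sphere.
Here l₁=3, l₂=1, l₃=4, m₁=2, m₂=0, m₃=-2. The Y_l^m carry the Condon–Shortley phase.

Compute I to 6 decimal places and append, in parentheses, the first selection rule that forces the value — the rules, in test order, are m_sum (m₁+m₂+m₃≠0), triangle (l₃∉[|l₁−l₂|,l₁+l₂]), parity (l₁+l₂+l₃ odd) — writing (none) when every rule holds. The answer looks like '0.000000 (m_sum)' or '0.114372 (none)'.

0.213244 (none)

m-sum 0 ✓  L=8 even ✓  2≤4≤4 ✓
Π(2lᵢ+1) = 7×3×9 = 189
triangle coeff Δ(3,1,4) = 1/252
Σ_t [0,0]: t=0:+1/36 = 1/36
(3j)²=4/63 [(3 1 4; 0 0 0)], sign=+1
Σ_t [0,0]: t=0:+1/120 = 1/120
(3j)²=1/21 [(3 1 4; 2 0 -2)], sign=+1
⇒ 4πI² = 4/7
I = (+1)√(4/7/(4π)) = 0.21324362
No selection rule forces the value: the integral is nonzero (none).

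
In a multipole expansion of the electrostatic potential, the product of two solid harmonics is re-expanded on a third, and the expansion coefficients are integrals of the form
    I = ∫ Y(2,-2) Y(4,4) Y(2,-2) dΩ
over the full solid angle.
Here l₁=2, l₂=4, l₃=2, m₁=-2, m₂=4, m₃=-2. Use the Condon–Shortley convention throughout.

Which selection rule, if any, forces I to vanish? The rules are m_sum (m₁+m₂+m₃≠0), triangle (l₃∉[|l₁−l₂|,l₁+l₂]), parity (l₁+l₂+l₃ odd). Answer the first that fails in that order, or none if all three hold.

m₁+m₂+m₃ = -2 + 4 − 2 = 0  ✓
triangle: |2−4|=2 ≤ l₃=2 ≤ 2+4=6  ✓
parity: l₁+l₂+l₃ = 8 is even  ✓

none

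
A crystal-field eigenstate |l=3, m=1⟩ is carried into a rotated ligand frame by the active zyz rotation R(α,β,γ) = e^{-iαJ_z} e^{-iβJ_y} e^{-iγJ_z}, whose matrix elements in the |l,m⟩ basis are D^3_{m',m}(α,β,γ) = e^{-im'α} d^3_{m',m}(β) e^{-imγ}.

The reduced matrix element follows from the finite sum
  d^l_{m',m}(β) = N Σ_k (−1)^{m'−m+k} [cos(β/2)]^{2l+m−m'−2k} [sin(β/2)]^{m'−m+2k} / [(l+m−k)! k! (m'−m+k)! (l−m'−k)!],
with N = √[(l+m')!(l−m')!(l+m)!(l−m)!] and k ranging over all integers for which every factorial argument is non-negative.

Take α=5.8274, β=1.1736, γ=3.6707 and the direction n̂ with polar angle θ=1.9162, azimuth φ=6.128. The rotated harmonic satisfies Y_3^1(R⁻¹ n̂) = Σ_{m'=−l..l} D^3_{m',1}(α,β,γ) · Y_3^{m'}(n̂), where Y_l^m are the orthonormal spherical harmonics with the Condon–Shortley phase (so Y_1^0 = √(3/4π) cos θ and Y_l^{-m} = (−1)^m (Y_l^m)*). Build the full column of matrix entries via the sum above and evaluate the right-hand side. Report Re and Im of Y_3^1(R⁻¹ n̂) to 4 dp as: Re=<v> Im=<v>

Re=0.3293 Im=-0.0429

Need the full column D^3_{m',1} for m'=−3..3 at α=5.8274, β=1.1736, γ=3.6707.
cos(β/2)=0.832717, sin(β/2)=0.553699
d^3_{-3,1}: single k=4 term ⇒ +0.252427;  D = +0.080762+0.239159i
d^3_{-2,1}: k∈[3..4] ⇒ +0.619931 -0.137046 = +0.482885;  D = -0.062655+0.478803i
d^3_{-1,1}: k∈[2..4] ⇒ +0.884480 -0.521411 +0.028817 = +0.391886;  D = -0.216694+0.326525i
d^3_{0,1}: k∈[1..3] ⇒ +0.767982 -1.018651 +0.150126 = -0.100543;  D = +0.086794-0.050750i
d^3_{1,1}: k∈[0..2] ⇒ +0.333414 -1.179307 +0.391058 = -0.454835;  D = +0.453613-0.033320i
d^3_{2,1}: k∈[0..1] ⇒ -0.701068 +0.619931 = -0.081137;  D = +0.075275+0.030281i
d^3_{3,1}: single k=0 term ⇒ +0.570930;  D = -0.381818-0.424471i
Y_3^{m'}(θ=1.9162,φ=6.128) and Σ D·Y over m':
  (+0.0808+0.2392i)·(+0.3106+0.1560i)  (-0.0627+0.4788i)·(-0.2917-0.0936i)  (-0.2167+0.3265i)·(-0.1282-0.0201i)  (+0.0868-0.0508i)·(+0.3066+0.0000i)  (+0.4536-0.0333i)·(+0.1282-0.0201i)  (+0.0753+0.0303i)·(-0.2917+0.0936i)  (-0.3818-0.4245i)·(-0.3106+0.1560i)
Y_3^1(R⁻¹ n̂) = +0.329324-0.042923i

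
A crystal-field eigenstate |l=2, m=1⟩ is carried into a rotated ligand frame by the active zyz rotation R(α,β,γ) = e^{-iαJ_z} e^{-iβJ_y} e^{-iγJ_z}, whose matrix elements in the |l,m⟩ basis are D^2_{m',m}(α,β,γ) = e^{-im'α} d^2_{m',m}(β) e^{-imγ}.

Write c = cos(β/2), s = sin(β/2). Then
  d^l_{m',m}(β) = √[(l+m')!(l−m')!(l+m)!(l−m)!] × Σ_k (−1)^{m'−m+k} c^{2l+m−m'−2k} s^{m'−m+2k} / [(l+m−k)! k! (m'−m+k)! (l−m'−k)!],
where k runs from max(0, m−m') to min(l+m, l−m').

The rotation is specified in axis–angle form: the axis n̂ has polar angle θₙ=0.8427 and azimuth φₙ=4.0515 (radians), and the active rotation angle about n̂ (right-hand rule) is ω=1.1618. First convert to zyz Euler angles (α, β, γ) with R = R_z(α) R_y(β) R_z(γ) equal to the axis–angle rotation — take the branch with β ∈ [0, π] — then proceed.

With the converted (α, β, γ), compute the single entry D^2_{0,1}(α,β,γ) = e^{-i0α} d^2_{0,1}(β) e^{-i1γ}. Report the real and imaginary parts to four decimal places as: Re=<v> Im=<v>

Axis–angle → zyz. n̂ = (sinθₙcosφₙ, sinθₙsinφₙ, cosθₙ) = (-0.458181, -0.589277, +0.665450), ω = 1.1618.
R = I cosω + sinω [n̂]ₓ + (1−cosω) n̂n̂ᵀ gives
  R = [+0.524132, -0.447943, -0.724316; +0.773185, +0.606839, +0.184203; +0.357031, -0.656577, +0.664406]
β = atan2(√(R₁₃²+R₂₃²), R₃₃) = 0.844097; α = atan2(R₂₃, R₁₃) mod 2π = 2.892559; γ = atan2(R₃₂, −R₃₁) mod 2π = 4.214336
Split into d^2_{0,1}(β=0.8441) × two z-phases.
Half-angle: c=0.912252, s=0.409630. N=√(2·2·6·1)=4.898979
Admissible k: 1..2 (factorial args all ≥0)
  k=1: (−1)^0·4.8990/(2)·0.9123^3·0.4096^1 = +0.761748
  k=2: (−1)^1·4.8990/(2)·0.9123^1·0.4096^3 = -0.153591
d^2_{0,1}(0.8441) = +0.761748 -0.153591 = +0.608157
Attach z-rotation phases: D = e^{-i(0)(2.8926)}·(+0.608157)·e^{-i(1)(4.2143)} = -0.290526+0.534275i

Re=-0.2905 Im=0.5343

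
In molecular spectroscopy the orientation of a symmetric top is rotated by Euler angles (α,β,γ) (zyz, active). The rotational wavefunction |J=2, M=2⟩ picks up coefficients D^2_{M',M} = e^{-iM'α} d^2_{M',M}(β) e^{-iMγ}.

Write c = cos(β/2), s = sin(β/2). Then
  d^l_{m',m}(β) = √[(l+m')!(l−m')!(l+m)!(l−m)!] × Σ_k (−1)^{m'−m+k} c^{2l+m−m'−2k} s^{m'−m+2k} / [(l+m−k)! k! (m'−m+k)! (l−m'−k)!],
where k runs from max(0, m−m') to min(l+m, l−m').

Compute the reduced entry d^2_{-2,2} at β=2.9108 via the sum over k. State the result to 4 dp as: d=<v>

d=0.9737

d^2_{-2,2}(β=2.9108) via the finite sum:
c=cos(2.910800/2)=0.115140, s=sin(2.910800/2)=0.993349; N=√[1·24·24·1]=24.000000
Admissible k: 4..4 (factorial args all ≥0)
  k=4: (−1)^0·24.0000/(24)·0.1151^0·0.9933^4 = +0.973661
d^2_{-2,2}(2.9108) = +0.973661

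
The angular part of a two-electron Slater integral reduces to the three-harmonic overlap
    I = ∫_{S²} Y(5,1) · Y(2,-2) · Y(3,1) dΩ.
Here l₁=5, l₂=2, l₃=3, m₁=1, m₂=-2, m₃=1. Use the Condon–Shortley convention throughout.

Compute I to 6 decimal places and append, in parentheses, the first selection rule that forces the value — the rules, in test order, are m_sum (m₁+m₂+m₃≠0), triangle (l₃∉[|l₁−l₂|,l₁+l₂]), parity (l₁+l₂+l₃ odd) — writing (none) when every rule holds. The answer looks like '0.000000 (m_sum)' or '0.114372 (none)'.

Rules hold: Σm=0, L=10 even, 3≤3≤7.
N = 11·5·7 = 385
Δ = 4!·6!·0!/11! = 1/2310
Racah Σ t=2..2: t=2:+1/144 = 1/144
⇒ 3j(5 2 3; 0 0 0)² = 10/231, sgn -1
Racah Σ t=0..0: t=0:+1/1152 = 1/1152
⇒ 3j(5 2 3; 1 -2 1)² = 1/154, sgn +1
4πI² = N·(3j₀)²·(3jₘ)² = 25/231
I = -1·√(0.108225/4π) = -0.09280237
No selection rule forces the value: the integral is nonzero (none).

-0.092802 (none)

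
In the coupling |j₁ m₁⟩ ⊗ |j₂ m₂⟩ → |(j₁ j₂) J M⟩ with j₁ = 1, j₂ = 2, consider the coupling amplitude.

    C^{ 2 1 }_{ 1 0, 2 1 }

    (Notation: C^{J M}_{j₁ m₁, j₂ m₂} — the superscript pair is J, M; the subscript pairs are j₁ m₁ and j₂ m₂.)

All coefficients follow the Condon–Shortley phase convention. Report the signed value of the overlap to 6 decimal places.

triangle: 1!·1!·3!/6! = 6/720
(j±m)!: 1!·1!·3!·1!·3!·1! = 36
prefactor² = (2J+1)·Δ·N² = 3/2
  k=0: +1/(0!·1!·1!·3!·0!·0!) = 1/6
  k=1: −1/(1!·0!·0!·2!·1!·1!) = -1/2
Σ = -1/3  ⇒  CG² = 3/2·(-1/3)² = 1/6
CG = −√(1/6) = -0.408248

-0.408248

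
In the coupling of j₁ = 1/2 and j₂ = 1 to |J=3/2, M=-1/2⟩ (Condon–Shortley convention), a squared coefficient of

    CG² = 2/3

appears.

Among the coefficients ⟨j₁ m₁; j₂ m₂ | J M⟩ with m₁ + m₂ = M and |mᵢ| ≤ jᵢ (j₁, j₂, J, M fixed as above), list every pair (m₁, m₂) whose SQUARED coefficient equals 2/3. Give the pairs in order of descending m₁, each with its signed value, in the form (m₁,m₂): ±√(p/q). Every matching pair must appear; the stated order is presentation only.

Admissible pairs with m₁+m₂ = M = -1/2: (-1/2,0), (1/2,-1)
  (m₁,m₂)=(1/2,-1): CG² = 1/3, CG = +√(1/3)
  (m₁,m₂)=(-1/2,0): CG² = 2/3, CG = +√(2/3)   ← matches the target
Pairs with CG² = 2/3: (-1/2,0): +√(2/3)

(-1/2,0): +√(2/3)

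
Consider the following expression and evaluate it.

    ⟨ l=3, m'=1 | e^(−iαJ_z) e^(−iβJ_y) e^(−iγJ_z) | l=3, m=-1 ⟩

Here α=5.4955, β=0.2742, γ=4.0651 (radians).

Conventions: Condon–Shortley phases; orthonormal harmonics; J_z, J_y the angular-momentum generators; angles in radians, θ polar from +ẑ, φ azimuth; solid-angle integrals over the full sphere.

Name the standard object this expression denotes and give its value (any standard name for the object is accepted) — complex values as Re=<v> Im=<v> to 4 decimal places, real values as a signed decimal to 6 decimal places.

Wigner D-matrix element, Re=0.0147 Im=-0.1042

This is a Wigner D-matrix element — the rotation-matrix element ⟨l m'| R(α,β,γ) |l m⟩ in the angular-momentum basis.
D^3_{1,-1}(5.4955,0.2742,4.0651) = e^{-i·1·5.4955}·d^3_{1,-1}(0.2742)·e^{-i·-1·4.0651}. Compute d first:
c=cos(0.274200/2)=0.990617, s=sin(0.274200/2)=0.136671; N=√[24·2·2·24]=48.000000
k∈{0,1,2} keeps every argument non-negative
  k=0: (−1)^2·48.0000/(8)·0.9906^4·0.1367^2 = +0.107926
  k=1: (−1)^3·48.0000/(6)·0.9906^2·0.1367^4 = -0.002739
  k=2: (−1)^4·48.0000/(48)·0.9906^0·0.1367^6 = +0.000007
d^3_{1,-1}(0.2742) = +0.107926 -0.002739 +0.000007 = +0.105193
Phases: e^{-i·(1)·5.4955}=+0.705488+0.708722i, e^{-i·(-1)·4.0651}=-0.603026-0.797722i ⇒ D=+0.014720-0.104158i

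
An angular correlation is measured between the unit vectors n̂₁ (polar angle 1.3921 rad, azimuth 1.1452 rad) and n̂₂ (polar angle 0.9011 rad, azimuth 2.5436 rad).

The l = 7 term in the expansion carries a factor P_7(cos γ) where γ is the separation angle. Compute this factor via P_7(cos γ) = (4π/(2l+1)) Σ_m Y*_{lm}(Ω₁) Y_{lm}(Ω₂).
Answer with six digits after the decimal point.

Addition theorem: P_7(cos γ) = (4π/15) Σ_m Y*_{lm}(Ω₁) Y_{lm}(Ω₂), m = −7…7:
  m=-7: Y*=(-0.072265, 0.441014)  Y=(0.045746, 0.078718)  product (-0.038021, 0.014486)
  m=-6: Y*=(0.251298, 0.167536)  Y=(-0.243294, -0.116435)  product (-0.041632, -0.070020)
  m=-5: Y*=(-0.169365, 0.105521)  Y=(0.430768, -0.065822)  product (-0.066012, 0.056603)
  m=-4: Y*=(0.041560, 0.314005)  Y=(-0.253122, 0.235629)  product (-0.084508, -0.069689)
  m=-3: Y*=(-0.106714, -0.032311)  Y=(-0.014153, 0.062357)  product (0.003525, -0.006197)
  m=-2: Y*=(-0.207098, 0.236315)  Y=(-0.134492, -0.341864)  product (0.108640, 0.039017)
  m=-1: Y*=(-0.031541, -0.069581)  Y=(0.080001, 0.054496)  product (0.001269, -0.007285)
  m=+0: Y*=(-0.312246, -0.000000)  Y=(0.340264, 0.000000)  product (-0.106246, -0.000000)
  m=+1: Y*=(0.031541, -0.069581)  Y=(-0.080001, 0.054496)  product (0.001269, 0.007285)
  m=+2: Y*=(-0.207098, -0.236315)  Y=(-0.134492, 0.341864)  product (0.108640, -0.039017)
  m=+3: Y*=(0.106714, -0.032311)  Y=(0.014153, 0.062357)  product (0.003525, 0.006197)
  m=+4: Y*=(0.041560, -0.314005)  Y=(-0.253122, -0.235629)  product (-0.084508, 0.069689)
  m=+5: Y*=(0.169365, 0.105521)  Y=(-0.430768, -0.065822)  product (-0.066012, -0.056603)
  m=+6: Y*=(0.251298, -0.167536)  Y=(-0.243294, 0.116435)  product (-0.041632, 0.070020)
  m=+7: Y*=(0.072265, 0.441014)  Y=(-0.045746, 0.078718)  product (-0.038021, -0.014486)
Σ over m = (-0.339725, -0.000000); ×(4π/15) → (-0.284607, -0.000000). Real part: -0.284607

-0.284607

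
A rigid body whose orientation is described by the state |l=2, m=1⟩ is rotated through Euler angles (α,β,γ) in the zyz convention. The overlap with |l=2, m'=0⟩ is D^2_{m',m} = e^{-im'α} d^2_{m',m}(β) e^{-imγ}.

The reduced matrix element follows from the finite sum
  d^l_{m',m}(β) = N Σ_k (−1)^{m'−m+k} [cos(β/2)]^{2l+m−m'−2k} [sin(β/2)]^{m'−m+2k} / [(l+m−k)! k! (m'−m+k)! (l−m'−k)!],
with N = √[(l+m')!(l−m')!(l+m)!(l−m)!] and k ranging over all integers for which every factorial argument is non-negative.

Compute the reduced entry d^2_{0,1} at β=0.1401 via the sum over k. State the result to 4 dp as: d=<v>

d=0.1694

d^2_{0,1}(β=0.1401) via the finite sum:
Half-angle: c=0.997548, s=0.069993. N=√(2·2·6·1)=4.898979
k: max(0,(1)−(0))=1 … min(2+(1),2−(0))=2
  k=1: (−1)^0·4.8990/(2)·0.9975^3·0.0700^1 = +0.170188
  k=2: (−1)^1·4.8990/(2)·0.9975^1·0.0700^3 = -0.000838
d^2_{0,1}(0.1401) = +0.170188 -0.000838 = +0.169350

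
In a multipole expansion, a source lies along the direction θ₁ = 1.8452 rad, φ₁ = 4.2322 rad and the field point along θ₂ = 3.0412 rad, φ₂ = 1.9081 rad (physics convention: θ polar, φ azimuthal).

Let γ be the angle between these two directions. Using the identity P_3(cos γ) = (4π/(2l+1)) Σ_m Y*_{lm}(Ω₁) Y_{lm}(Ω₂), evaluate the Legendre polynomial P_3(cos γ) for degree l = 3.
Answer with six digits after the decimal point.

-0.284318

Summing Y*_{l m}(θ₁,φ₁)·Y_{l m}(θ₂,φ₂) over m ∈ [−3, 3]; prefactor 4π/(2·3+1) = 1.795196:
  m=-3: (0.368974, 0.048325) × (0.000356, 0.000223) = (0.000121, 0.000099)  (running Σ = (0.000121, 0.000099))
  m=-2: (0.147084, -0.210257) × (0.007977, -0.006380) = (-0.000168, -0.002615)  (running Σ = (-0.000047, -0.002516))
  m=-1: (0.090947, 0.174613) × (-0.042339, -0.120726) = (0.017230, -0.018373)  (running Σ = (0.017182, -0.020889))
  m=0: (0.266237, -0.000000) × (-0.723947, 0.000000) = (-0.192742, 0.000000)  (running Σ = (-0.175560, -0.020889))
  m=1: (-0.090947, 0.174613) × (0.042339, -0.120726) = (0.017230, 0.018373)  (running Σ = (-0.158330, -0.002516))
  m=2: (0.147084, 0.210257) × (0.007977, 0.006380) = (-0.000168, 0.002615)  (running Σ = (-0.158498, 0.000099))
  m=3: (-0.368974, 0.048325) × (-0.000356, 0.000223) = (0.000121, -0.000099)  (running Σ = (-0.158377, -0.000000))
Σ over m = (-0.158377, -0.000000); ×(4π/7) → (-0.284318, -0.000000). Real part: -0.284318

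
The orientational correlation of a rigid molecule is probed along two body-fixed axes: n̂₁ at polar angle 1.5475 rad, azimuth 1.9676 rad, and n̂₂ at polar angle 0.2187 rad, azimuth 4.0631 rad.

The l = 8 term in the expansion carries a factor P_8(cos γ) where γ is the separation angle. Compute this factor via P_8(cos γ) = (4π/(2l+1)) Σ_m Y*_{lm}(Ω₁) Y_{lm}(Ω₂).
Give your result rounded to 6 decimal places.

0.203683

Expand P_8 via completeness: Σ_{m} conj(Y_{8,m}) at Ω₁ times Y_{8,m} at Ω₂ —
  term(m=-8) = -0.000001+0.000001i   from Y*(Ω₁)=-0.514034-0.016885i, Y(Ω₂)=+0.000001-0.000002i
  term(m=-7) = -0.000001-0.000002i   from Y*(Ω₁)=+0.017064+0.044795i, Y(Ω₂)=-0.000045+0.000008i
  term(m=-6) = -0.000195+0.000001i   from Y*(Ω₁)=-0.269981+0.257000i, Y(Ω₂)=+0.000380+0.000357i
  term(m=-5) = +0.000121-0.000212i   from Y*(Ω₁)=+0.051831+0.022726i, Y(Ω₂)=+0.000451-0.004286i
  term(m=-4) = -0.004435-0.007604i   from Y*(Ω₁)=-0.005470+0.333119i, Y(Ω₂)=-0.022601+0.013685i
  term(m=-3) = +0.007209-0.000024i   from Y*(Ω₁)=+0.056365-0.022538i, Y(Ω₂)=+0.110422+0.043729i
  term(m=-2) = +0.058265-0.101435i   from Y*(Ω₁)=+0.222035+0.225710i, Y(Ω₂)=-0.099338-0.355860i
  term(m=-1) = +0.021263+0.036735i   from Y*(Ω₁)=+0.024143-0.057617i, Y(Ω₂)=-0.410798+0.541177i
  term(m=+0) = +0.111092+0.000000i   from Y*(Ω₁)=+0.311843-0.000000i, Y(Ω₂)=+0.356243+0.000000i
  term(m=+1) = +0.021263-0.036735i   from Y*(Ω₁)=-0.024143-0.057617i, Y(Ω₂)=+0.410798+0.541177i
  term(m=+2) = +0.058265+0.101435i   from Y*(Ω₁)=+0.222035-0.225710i, Y(Ω₂)=-0.099338+0.355860i
  term(m=+3) = +0.007209+0.000024i   from Y*(Ω₁)=-0.056365-0.022538i, Y(Ω₂)=-0.110422+0.043729i
  term(m=+4) = -0.004435+0.007604i   from Y*(Ω₁)=-0.005470-0.333119i, Y(Ω₂)=-0.022601-0.013685i
  term(m=+5) = +0.000121+0.000212i   from Y*(Ω₁)=-0.051831+0.022726i, Y(Ω₂)=-0.000451-0.004286i
  term(m=+6) = -0.000195-0.000001i   from Y*(Ω₁)=-0.269981-0.257000i, Y(Ω₂)=+0.000380-0.000357i
  term(m=+7) = -0.000001+0.000002i   from Y*(Ω₁)=-0.017064+0.044795i, Y(Ω₂)=+0.000045+0.000008i
  term(m=+8) = -0.000001-0.000001i   from Y*(Ω₁)=-0.514034+0.016885i, Y(Ω₂)=+0.000001+0.000002i
Σ over m = +0.275546-0.000000i; ×(4π/17) → +0.203683-0.000000i. Real part: 0.203683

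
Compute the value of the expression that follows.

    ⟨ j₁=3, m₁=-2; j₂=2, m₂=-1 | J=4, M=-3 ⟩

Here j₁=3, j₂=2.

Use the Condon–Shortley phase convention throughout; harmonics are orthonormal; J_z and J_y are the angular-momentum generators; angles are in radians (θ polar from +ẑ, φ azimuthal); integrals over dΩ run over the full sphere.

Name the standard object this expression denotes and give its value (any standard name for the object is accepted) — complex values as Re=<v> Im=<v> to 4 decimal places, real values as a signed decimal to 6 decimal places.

Clebsch–Gordan coefficient, −√(1/20) ≈ -0.223607

This is a Clebsch–Gordan (vector-coupling) coefficient.
triangle: 1!·5!·3!/10! = 720/3628800
(j±m)!: 1!·5!·1!·3!·1!·7! = 3628800
prefactor² = (2J+1)·Δ·N² = 6480
  k=0: +1/(0!·1!·5!·1!·0!·2!) = 1/240
  k=1: −1/(1!·0!·4!·0!·1!·3!) = -1/144
Σ = -1/360  ⇒  CG² = 6480·(-1/360)² = 1/20
CG = −√(1/20) = -0.223607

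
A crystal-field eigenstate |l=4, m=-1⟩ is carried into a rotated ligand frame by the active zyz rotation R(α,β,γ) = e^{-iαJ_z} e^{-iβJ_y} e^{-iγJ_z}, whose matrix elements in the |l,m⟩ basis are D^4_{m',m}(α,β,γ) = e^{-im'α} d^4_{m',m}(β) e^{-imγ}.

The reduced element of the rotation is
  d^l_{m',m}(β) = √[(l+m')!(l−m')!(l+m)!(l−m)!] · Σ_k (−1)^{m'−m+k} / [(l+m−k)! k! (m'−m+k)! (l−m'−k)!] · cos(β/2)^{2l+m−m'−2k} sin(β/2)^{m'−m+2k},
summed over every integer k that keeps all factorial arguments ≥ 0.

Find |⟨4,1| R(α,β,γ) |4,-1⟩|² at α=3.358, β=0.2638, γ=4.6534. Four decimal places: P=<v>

First d^4_{1,-1}(β=0.2638), then the phase factors e^{-i(1)α} and e^{-i(-1)γ}:
c=cos(0.263800/2)=0.991314, s=sin(0.263800/2)=0.131518; N=√[120·6·6·120]=720.000000
The bounds max(0,m−m')=0 and min(l+m,l−m')=3 give 4 terms
  k=0: (−1)^2·720.0000/(72)·0.9913^6·0.1315^2 = +0.164148
  k=1: (−1)^3·720.0000/(24)·0.9913^4·0.1315^4 = -0.008668
  k=2: (−1)^4·720.0000/(48)·0.9913^2·0.1315^6 = +0.000076
  k=3: (−1)^5·720.0000/(720)·0.9913^0·0.1315^8 = -0.000000
d^4_{1,-1}(0.2638) = +0.164148 -0.008668 +0.000076 -0.000000 = +0.155557
|D^4_{1,-1}|² = |d^4_{1,-1}(β)|² = (+0.155557)² = 0.024198 (the z-rotation phases have unit modulus)

P=0.0242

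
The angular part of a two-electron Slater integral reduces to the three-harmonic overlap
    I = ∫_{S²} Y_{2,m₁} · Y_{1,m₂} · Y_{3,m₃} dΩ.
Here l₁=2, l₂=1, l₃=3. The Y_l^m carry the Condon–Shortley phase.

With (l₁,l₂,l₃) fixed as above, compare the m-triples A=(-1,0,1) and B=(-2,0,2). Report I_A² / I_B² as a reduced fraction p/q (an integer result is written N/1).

Same 2,1,3: normalisation and zero-m 3j drop out of the ratio.
A: Δ: 0! 4! 2! / 7! → 1/105; sum: t=0:+1/6 = 1/6; 3j²(2 1 3; -1 0 1) = Δ·Π!·Σ² = 8/105  (sign +1)
B: Δ: 0! 4! 2! / 7! → 1/105; sum: t=0:+1/24 = 1/24; 3j²(2 1 3; -2 0 2) = Δ·Π!·Σ² = 1/21  (sign -1)
I_A²/I_B² = (8/105)/(1/21) = 8/5

8/5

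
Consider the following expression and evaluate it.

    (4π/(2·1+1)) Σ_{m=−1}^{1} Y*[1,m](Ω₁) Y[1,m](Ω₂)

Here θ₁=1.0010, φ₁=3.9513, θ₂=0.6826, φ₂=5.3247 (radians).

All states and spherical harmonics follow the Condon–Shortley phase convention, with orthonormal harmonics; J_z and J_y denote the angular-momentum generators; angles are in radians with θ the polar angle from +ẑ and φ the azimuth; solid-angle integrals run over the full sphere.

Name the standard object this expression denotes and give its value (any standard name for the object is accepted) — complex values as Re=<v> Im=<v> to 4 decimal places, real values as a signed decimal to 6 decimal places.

This sum is the spherical-harmonic addition theorem: it equals the Legendre polynomial P_l(cos γ) of the angle γ between the two directions.
Expand P_1 via completeness: Σ_{m} conj(Y_{1,m}) at Ω₁ times Y_{1,m} at Ω₂ —
  m=-1: Y*=(-0.200644, -0.210644)  Y=(0.125264, 0.178347)  product (0.012434, -0.062170)
  m=+0: Y*=(0.263582, -0.000000)  Y=(0.379124, 0.000000)  product (0.099930, 0.000000)
  m=+1: Y*=(0.200644, -0.210644)  Y=(-0.125264, 0.178347)  product (0.012434, 0.062170)
Σ over m = (0.124798, 0.000000); ×(4π/3) → (0.522754, 0.000000). Real part: 0.522754

Legendre polynomial (addition theorem), +0.522754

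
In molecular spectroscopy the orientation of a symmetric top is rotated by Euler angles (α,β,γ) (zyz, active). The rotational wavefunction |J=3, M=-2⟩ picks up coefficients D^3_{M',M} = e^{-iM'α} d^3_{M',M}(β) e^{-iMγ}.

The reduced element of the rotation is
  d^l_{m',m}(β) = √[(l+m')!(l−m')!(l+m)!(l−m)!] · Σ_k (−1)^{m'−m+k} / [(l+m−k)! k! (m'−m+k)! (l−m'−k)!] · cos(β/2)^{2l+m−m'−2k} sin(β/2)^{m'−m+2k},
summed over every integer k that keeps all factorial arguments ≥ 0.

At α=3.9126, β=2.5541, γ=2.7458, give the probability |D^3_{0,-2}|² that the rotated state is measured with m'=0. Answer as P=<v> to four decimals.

First d^3_{0,-2}(β=2.5541), then the phase factors e^{-i(0)α} and e^{-i(-2)γ}:
Half-angle: c=0.289540, s=0.957166. N=√(6·6·1·120)=65.726707
k: max(0,(-2)−(0))=0 … min(3+(-2),3−(0))=1
  k=0: (−1)^2·65.7267/(12)·0.2895^4·0.9572^2 = +0.035267
  k=1: (−1)^3·65.7267/(12)·0.2895^2·0.9572^4 = -0.385414
d^3_{0,-2}(2.5541) = +0.035267 -0.385414 = -0.350146
|D^3_{0,-2}|² = |d^3_{0,-2}(β)|² = (-0.350146)² = 0.122602 (the z-rotation phases have unit modulus)

P=0.1226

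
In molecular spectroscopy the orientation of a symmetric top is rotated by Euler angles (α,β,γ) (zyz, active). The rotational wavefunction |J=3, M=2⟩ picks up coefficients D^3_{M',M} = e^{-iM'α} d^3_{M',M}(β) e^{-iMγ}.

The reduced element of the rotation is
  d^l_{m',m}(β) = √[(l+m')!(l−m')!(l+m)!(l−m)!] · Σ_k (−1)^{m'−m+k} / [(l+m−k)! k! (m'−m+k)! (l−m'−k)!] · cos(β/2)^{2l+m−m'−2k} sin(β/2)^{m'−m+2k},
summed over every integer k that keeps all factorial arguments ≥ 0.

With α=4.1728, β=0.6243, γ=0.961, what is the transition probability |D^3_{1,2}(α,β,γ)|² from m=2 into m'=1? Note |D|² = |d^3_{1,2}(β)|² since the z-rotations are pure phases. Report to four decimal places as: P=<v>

D^3_{1,2}(4.1728,0.6243,0.9610) = e^{-i·1·4.1728}·d^3_{1,2}(0.6243)·e^{-i·2·0.9610}. Compute d first:
Half-angle: c=0.951675, s=0.307105. N=√(24·2·120·1)=75.894664
k∈{1,2} keeps every argument non-negative
  k=1: (−1)^0·75.8947/(24)·0.9517^5·0.3071^1 = +0.758110
  k=2: (−1)^1·75.8947/(12)·0.9517^3·0.3071^3 = -0.157892
d^3_{1,2}(0.6243) = +0.758110 -0.157892 = +0.600218
|D^3_{1,2}|² = |d^3_{1,2}(β)|² = (+0.600218)² = 0.360261 (the z-rotation phases have unit modulus)

P=0.3603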